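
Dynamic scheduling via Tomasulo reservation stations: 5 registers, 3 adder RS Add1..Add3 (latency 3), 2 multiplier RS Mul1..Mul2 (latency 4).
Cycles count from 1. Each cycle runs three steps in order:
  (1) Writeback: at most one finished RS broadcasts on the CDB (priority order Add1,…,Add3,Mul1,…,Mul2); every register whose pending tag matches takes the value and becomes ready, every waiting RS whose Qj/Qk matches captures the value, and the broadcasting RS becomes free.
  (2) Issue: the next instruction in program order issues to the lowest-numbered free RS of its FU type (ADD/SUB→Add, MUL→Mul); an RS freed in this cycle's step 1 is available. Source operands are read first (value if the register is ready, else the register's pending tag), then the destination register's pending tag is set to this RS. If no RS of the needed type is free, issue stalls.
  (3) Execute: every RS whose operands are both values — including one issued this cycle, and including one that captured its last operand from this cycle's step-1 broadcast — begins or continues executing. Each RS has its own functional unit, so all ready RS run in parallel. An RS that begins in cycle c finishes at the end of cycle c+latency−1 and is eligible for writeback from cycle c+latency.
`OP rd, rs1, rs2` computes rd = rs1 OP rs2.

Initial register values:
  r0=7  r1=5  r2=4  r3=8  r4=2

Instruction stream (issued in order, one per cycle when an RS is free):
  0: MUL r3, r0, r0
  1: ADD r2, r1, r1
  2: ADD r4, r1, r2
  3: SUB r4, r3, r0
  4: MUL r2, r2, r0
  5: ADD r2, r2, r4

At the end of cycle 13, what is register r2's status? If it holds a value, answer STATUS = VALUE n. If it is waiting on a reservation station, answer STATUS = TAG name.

cycle 1: issue MUL r3<-Mul1 // r0:7,r1:5,r2:4,r3:Mul1,r4:2
cycle 2: issue ADD r2<-Add1 // r0:7,r1:5,r2:Add1,r3:Mul1,r4:2
cycle 3: issue ADD r4<-Add2 // r0:7,r1:5,r2:Add1,r3:Mul1,r4:Add2
cycle 4: issue SUB r4<-Add3 // r0:7,r1:5,r2:Add1,r3:Mul1,r4:Add3
cycle 5: CDB Add1=10; issue MUL r2<-Mul2 // r0:7,r1:5,r2:Mul2,r3:Mul1,r4:Add3
cycle 6: CDB Mul1=49; issue ADD r2<-Add1 // r0:7,r1:5,r2:Add1,r3:49,r4:Add3
cycle 7: - // r0:7,r1:5,r2:Add1,r3:49,r4:Add3
cycle 8: CDB Add2=15 // r0:7,r1:5,r2:Add1,r3:49,r4:Add3
cycle 9: CDB Add3=42 // r0:7,r1:5,r2:Add1,r3:49,r4:42
cycle 10: CDB Mul2=70 // r0:7,r1:5,r2:Add1,r3:49,r4:42
cycle 11: - // r0:7,r1:5,r2:Add1,r3:49,r4:42
cycle 12: - // r0:7,r1:5,r2:Add1,r3:49,r4:42
cycle 13: CDB Add1=112 // r0:7,r1:5,r2:112,r3:49,r4:42

STATUS = VALUE 112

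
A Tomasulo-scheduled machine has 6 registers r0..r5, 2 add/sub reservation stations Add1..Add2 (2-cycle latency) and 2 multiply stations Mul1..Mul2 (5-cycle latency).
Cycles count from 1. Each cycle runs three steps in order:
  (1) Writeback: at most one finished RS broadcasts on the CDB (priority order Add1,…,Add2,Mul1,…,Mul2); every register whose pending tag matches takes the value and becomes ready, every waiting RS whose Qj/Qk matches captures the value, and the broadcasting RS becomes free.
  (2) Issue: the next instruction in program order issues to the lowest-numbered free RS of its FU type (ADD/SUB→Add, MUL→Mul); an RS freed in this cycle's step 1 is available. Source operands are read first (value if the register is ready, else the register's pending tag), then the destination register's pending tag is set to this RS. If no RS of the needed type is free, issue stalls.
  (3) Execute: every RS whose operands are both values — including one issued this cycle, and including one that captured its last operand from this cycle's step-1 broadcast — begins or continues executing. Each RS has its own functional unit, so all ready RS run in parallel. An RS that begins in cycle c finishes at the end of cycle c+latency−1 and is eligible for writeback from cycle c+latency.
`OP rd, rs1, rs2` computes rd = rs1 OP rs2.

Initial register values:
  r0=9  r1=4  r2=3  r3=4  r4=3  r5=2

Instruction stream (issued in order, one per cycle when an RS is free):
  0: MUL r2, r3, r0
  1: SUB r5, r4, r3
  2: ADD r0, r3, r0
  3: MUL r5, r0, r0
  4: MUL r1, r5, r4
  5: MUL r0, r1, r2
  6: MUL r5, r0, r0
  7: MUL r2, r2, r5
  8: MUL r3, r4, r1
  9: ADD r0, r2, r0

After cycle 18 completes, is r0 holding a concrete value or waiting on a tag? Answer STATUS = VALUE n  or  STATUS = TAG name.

STATUS = TAG Mul2

  c1: issue MUL r2<-Mul1  regs: r0:9,r1:4,r2:Mul1,r3:4,r4:3,r5:2
  c2: issue SUB r5<-Add1  regs: r0:9,r1:4,r2:Mul1,r3:4,r4:3,r5:Add1
  c3: issue ADD r0<-Add2  regs: r0:Add2,r1:4,r2:Mul1,r3:4,r4:3,r5:Add1
  c4: CDB Add1=-1; issue MUL r5<-Mul2  regs: r0:Add2,r1:4,r2:Mul1,r3:4,r4:3,r5:Mul2
  c5: CDB Add2=13; stall  regs: r0:13,r1:4,r2:Mul1,r3:4,r4:3,r5:Mul2
  c6: CDB Mul1=36; issue MUL r1<-Mul1  regs: r0:13,r1:Mul1,r2:36,r3:4,r4:3,r5:Mul2
  c7: stall  regs: r0:13,r1:Mul1,r2:36,r3:4,r4:3,r5:Mul2
  c8: stall  regs: r0:13,r1:Mul1,r2:36,r3:4,r4:3,r5:Mul2
  c9: stall  regs: r0:13,r1:Mul1,r2:36,r3:4,r4:3,r5:Mul2
  c10: CDB Mul2=169; issue MUL r0<-Mul2  regs: r0:Mul2,r1:Mul1,r2:36,r3:4,r4:3,r5:169
  c11: stall  regs: r0:Mul2,r1:Mul1,r2:36,r3:4,r4:3,r5:169
  c12: stall  regs: r0:Mul2,r1:Mul1,r2:36,r3:4,r4:3,r5:169
  c13: stall  regs: r0:Mul2,r1:Mul1,r2:36,r3:4,r4:3,r5:169
  c14: stall  regs: r0:Mul2,r1:Mul1,r2:36,r3:4,r4:3,r5:169
  c15: CDB Mul1=507; issue MUL r5<-Mul1  regs: r0:Mul2,r1:507,r2:36,r3:4,r4:3,r5:Mul1
  c16: stall  regs: r0:Mul2,r1:507,r2:36,r3:4,r4:3,r5:Mul1
  c17: stall  regs: r0:Mul2,r1:507,r2:36,r3:4,r4:3,r5:Mul1
  c18: stall  regs: r0:Mul2,r1:507,r2:36,r3:4,r4:3,r5:Mul1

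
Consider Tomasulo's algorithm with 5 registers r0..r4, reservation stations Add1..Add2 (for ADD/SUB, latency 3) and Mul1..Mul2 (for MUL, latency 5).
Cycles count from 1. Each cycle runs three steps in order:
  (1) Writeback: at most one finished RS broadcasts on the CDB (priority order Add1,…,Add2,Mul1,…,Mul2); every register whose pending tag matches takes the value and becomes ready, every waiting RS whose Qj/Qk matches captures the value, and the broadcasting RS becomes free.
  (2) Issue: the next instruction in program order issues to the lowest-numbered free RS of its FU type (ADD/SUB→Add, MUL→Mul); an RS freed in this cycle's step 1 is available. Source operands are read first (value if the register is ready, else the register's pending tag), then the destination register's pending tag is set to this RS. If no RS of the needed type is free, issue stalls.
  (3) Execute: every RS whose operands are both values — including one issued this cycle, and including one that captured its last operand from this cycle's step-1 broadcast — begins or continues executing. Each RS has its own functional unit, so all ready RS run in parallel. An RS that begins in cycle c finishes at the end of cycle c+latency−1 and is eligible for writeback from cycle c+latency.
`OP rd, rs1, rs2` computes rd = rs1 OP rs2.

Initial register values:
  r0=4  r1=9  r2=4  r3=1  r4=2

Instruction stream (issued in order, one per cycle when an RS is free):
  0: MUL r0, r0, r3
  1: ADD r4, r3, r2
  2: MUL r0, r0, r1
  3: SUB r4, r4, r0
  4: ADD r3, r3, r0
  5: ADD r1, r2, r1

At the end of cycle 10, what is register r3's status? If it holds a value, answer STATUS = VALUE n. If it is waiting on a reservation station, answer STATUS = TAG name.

STATUS = TAG Add1

cycle 1: issue MUL r0<-Mul1 // r0:Mul1,r1:9,r2:4,r3:1,r4:2
cycle 2: issue ADD r4<-Add1 // r0:Mul1,r1:9,r2:4,r3:1,r4:Add1
cycle 3: issue MUL r0<-Mul2 // r0:Mul2,r1:9,r2:4,r3:1,r4:Add1
cycle 4: issue SUB r4<-Add2 // r0:Mul2,r1:9,r2:4,r3:1,r4:Add2
cycle 5: CDB Add1=5; issue ADD r3<-Add1 // r0:Mul2,r1:9,r2:4,r3:Add1,r4:Add2
cycle 6: CDB Mul1=4; stall // r0:Mul2,r1:9,r2:4,r3:Add1,r4:Add2
cycle 7: stall // r0:Mul2,r1:9,r2:4,r3:Add1,r4:Add2
cycle 8: stall // r0:Mul2,r1:9,r2:4,r3:Add1,r4:Add2
cycle 9: stall // r0:Mul2,r1:9,r2:4,r3:Add1,r4:Add2
cycle 10: stall // r0:Mul2,r1:9,r2:4,r3:Add1,r4:Add2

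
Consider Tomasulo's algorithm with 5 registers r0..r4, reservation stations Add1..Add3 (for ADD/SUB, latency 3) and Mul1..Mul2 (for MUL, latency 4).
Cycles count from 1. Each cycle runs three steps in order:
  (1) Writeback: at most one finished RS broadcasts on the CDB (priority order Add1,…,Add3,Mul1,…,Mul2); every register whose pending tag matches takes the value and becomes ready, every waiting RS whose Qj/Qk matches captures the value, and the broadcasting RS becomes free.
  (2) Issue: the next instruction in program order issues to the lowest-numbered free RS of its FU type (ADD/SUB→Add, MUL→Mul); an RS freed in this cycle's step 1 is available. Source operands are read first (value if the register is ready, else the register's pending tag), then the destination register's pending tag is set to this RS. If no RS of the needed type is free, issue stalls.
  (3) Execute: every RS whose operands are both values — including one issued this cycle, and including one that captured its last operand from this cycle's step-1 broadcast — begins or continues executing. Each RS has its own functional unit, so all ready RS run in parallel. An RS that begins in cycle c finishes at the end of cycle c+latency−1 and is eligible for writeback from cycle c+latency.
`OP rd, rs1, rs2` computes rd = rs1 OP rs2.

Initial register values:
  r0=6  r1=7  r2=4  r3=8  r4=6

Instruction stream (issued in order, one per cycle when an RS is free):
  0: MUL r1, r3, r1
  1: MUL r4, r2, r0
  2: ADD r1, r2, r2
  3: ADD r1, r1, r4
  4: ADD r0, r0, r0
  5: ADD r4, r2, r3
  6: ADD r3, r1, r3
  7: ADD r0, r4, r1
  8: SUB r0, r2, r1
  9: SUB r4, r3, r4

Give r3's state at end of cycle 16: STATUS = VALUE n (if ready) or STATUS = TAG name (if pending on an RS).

STATUS = VALUE 40

c1: issue MUL r1<-Mul1 | r0:6,r1:Mul1,r2:4,r3:8,r4:6
c2: issue MUL r4<-Mul2 | r0:6,r1:Mul1,r2:4,r3:8,r4:Mul2
c3: issue ADD r1<-Add1 | r0:6,r1:Add1,r2:4,r3:8,r4:Mul2
c4: issue ADD r1<-Add2 | r0:6,r1:Add2,r2:4,r3:8,r4:Mul2
c5: CDB Mul1=56; issue ADD r0<-Add3 | r0:Add3,r1:Add2,r2:4,r3:8,r4:Mul2
c6: CDB Add1=8; issue ADD r4<-Add1 | r0:Add3,r1:Add2,r2:4,r3:8,r4:Add1
c7: CDB Mul2=24; stall | r0:Add3,r1:Add2,r2:4,r3:8,r4:Add1
c8: CDB Add3=12; issue ADD r3<-Add3 | r0:12,r1:Add2,r2:4,r3:Add3,r4:Add1
c9: CDB Add1=12; issue ADD r0<-Add1 | r0:Add1,r1:Add2,r2:4,r3:Add3,r4:12
c10: CDB Add2=32; issue SUB r0<-Add2 | r0:Add2,r1:32,r2:4,r3:Add3,r4:12
c11: stall | r0:Add2,r1:32,r2:4,r3:Add3,r4:12
c12: stall | r0:Add2,r1:32,r2:4,r3:Add3,r4:12
c13: CDB Add1=44; issue SUB r4<-Add1 | r0:Add2,r1:32,r2:4,r3:Add3,r4:Add1
c14: CDB Add2=-28 | r0:-28,r1:32,r2:4,r3:Add3,r4:Add1
c15: CDB Add3=40 | r0:-28,r1:32,r2:4,r3:40,r4:Add1
c16: - | r0:-28,r1:32,r2:4,r3:40,r4:Add1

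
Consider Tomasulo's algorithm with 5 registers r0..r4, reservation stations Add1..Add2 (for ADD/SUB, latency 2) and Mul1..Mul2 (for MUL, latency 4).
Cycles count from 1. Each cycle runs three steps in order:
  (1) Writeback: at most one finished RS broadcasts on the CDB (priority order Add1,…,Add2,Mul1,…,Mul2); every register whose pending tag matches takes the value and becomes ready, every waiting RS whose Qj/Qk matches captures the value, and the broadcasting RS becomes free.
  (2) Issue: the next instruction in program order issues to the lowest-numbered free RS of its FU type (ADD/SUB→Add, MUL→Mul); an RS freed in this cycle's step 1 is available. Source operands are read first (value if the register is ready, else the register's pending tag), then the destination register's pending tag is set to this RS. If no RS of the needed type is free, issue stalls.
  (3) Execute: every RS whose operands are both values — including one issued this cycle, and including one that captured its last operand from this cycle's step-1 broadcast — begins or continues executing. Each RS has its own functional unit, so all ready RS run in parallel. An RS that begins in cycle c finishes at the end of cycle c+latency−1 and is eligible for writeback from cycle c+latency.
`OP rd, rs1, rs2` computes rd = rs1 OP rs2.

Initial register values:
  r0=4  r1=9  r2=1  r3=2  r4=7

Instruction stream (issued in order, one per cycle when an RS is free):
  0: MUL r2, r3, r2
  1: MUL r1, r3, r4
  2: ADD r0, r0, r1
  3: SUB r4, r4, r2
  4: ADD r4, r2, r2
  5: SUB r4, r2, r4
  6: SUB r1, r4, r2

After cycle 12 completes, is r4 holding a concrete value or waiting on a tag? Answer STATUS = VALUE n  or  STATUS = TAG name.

STATUS = VALUE -2

c1: issue MUL r2<-Mul1 | r0:4,r1:9,r2:Mul1,r3:2,r4:7
c2: issue MUL r1<-Mul2 | r0:4,r1:Mul2,r2:Mul1,r3:2,r4:7
c3: issue ADD r0<-Add1 | r0:Add1,r1:Mul2,r2:Mul1,r3:2,r4:7
c4: issue SUB r4<-Add2 | r0:Add1,r1:Mul2,r2:Mul1,r3:2,r4:Add2
c5: CDB Mul1=2; stall | r0:Add1,r1:Mul2,r2:2,r3:2,r4:Add2
c6: CDB Mul2=14; stall | r0:Add1,r1:14,r2:2,r3:2,r4:Add2
c7: CDB Add2=5; issue ADD r4<-Add2 | r0:Add1,r1:14,r2:2,r3:2,r4:Add2
c8: CDB Add1=18; issue SUB r4<-Add1 | r0:18,r1:14,r2:2,r3:2,r4:Add1
c9: CDB Add2=4; issue SUB r1<-Add2 | r0:18,r1:Add2,r2:2,r3:2,r4:Add1
c10: - | r0:18,r1:Add2,r2:2,r3:2,r4:Add1
c11: CDB Add1=-2 | r0:18,r1:Add2,r2:2,r3:2,r4:-2
c12: - | r0:18,r1:Add2,r2:2,r3:2,r4:-2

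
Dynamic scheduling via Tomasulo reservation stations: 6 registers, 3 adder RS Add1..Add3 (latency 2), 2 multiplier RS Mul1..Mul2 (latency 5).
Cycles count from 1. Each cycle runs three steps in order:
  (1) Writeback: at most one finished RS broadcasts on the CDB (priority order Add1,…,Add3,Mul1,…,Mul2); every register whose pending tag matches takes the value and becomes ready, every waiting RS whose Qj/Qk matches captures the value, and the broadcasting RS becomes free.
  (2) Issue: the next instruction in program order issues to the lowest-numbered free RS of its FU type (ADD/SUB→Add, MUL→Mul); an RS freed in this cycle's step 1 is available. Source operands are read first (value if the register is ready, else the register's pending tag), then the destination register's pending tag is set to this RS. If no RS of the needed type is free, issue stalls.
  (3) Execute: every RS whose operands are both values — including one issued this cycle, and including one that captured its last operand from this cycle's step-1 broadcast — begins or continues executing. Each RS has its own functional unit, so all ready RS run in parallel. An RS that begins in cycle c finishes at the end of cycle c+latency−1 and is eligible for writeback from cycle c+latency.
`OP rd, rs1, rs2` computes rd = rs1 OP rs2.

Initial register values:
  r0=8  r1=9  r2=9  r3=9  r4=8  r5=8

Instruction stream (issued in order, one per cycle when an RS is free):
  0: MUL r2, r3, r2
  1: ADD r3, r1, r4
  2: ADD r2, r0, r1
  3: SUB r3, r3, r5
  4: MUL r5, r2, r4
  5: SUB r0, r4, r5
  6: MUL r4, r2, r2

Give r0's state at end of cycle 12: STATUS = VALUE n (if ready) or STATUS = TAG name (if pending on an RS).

STATUS = VALUE -128

c1: issue MUL r2<-Mul1 | r0:8,r1:9,r2:Mul1,r3:9,r4:8,r5:8
c2: issue ADD r3<-Add1 | r0:8,r1:9,r2:Mul1,r3:Add1,r4:8,r5:8
c3: issue ADD r2<-Add2 | r0:8,r1:9,r2:Add2,r3:Add1,r4:8,r5:8
c4: CDB Add1=17; issue SUB r3<-Add1 | r0:8,r1:9,r2:Add2,r3:Add1,r4:8,r5:8
c5: CDB Add2=17; issue MUL r5<-Mul2 | r0:8,r1:9,r2:17,r3:Add1,r4:8,r5:Mul2
c6: CDB Add1=9; issue SUB r0<-Add1 | r0:Add1,r1:9,r2:17,r3:9,r4:8,r5:Mul2
c7: CDB Mul1=81; issue MUL r4<-Mul1 | r0:Add1,r1:9,r2:17,r3:9,r4:Mul1,r5:Mul2
c8: - | r0:Add1,r1:9,r2:17,r3:9,r4:Mul1,r5:Mul2
c9: - | r0:Add1,r1:9,r2:17,r3:9,r4:Mul1,r5:Mul2
c10: CDB Mul2=136 | r0:Add1,r1:9,r2:17,r3:9,r4:Mul1,r5:136
c11: - | r0:Add1,r1:9,r2:17,r3:9,r4:Mul1,r5:136
c12: CDB Add1=-128 | r0:-128,r1:9,r2:17,r3:9,r4:Mul1,r5:136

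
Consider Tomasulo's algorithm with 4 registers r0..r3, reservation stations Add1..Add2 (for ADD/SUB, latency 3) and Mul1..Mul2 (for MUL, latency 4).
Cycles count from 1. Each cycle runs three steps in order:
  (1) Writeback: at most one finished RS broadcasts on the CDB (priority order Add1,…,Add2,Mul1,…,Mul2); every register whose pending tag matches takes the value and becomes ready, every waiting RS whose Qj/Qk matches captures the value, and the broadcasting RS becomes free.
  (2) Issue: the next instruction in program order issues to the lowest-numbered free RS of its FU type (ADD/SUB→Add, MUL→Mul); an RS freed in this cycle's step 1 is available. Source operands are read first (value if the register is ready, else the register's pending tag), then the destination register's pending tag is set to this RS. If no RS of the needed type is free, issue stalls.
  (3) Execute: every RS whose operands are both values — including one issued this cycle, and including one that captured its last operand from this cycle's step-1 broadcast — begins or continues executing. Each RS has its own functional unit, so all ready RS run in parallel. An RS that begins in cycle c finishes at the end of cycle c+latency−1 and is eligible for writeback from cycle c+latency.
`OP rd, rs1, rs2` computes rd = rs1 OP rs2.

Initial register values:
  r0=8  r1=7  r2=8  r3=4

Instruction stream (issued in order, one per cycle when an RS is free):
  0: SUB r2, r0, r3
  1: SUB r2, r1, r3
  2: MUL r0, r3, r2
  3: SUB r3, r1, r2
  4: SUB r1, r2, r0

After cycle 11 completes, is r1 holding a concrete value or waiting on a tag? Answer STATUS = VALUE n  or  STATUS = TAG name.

  c1: issue SUB r2<-Add1  regs: r0:8,r1:7,r2:Add1,r3:4
  c2: issue SUB r2<-Add2  regs: r0:8,r1:7,r2:Add2,r3:4
  c3: issue MUL r0<-Mul1  regs: r0:Mul1,r1:7,r2:Add2,r3:4
  c4: CDB Add1=4; issue SUB r3<-Add1  regs: r0:Mul1,r1:7,r2:Add2,r3:Add1
  c5: CDB Add2=3; issue SUB r1<-Add2  regs: r0:Mul1,r1:Add2,r2:3,r3:Add1
  c6: -  regs: r0:Mul1,r1:Add2,r2:3,r3:Add1
  c7: -  regs: r0:Mul1,r1:Add2,r2:3,r3:Add1
  c8: CDB Add1=4  regs: r0:Mul1,r1:Add2,r2:3,r3:4
  c9: CDB Mul1=12  regs: r0:12,r1:Add2,r2:3,r3:4
  c10: -  regs: r0:12,r1:Add2,r2:3,r3:4
  c11: -  regs: r0:12,r1:Add2,r2:3,r3:4

STATUS = TAG Add2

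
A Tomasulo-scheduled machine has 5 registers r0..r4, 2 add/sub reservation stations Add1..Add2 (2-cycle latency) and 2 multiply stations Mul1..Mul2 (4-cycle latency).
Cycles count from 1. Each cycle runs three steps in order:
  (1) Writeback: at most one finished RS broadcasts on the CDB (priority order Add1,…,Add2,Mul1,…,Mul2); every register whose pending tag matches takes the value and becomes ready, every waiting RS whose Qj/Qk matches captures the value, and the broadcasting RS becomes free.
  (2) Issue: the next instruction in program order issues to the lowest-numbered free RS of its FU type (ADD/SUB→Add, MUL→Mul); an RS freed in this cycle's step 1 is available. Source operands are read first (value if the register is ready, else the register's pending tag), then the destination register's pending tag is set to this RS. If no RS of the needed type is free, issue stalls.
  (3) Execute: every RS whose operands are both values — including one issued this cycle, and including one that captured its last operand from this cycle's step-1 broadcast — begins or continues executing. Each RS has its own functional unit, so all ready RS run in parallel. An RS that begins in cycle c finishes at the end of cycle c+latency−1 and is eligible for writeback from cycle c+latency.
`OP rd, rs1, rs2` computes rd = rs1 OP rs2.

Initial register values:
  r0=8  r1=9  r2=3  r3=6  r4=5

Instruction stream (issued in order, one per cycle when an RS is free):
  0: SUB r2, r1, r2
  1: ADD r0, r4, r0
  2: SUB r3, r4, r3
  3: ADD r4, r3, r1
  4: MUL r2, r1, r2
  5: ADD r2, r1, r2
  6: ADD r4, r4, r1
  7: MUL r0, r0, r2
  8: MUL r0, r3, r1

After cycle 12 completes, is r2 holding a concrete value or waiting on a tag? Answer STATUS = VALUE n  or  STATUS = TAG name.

STATUS = VALUE 63

c1: issue SUB r2<-Add1 | r0:8,r1:9,r2:Add1,r3:6,r4:5
c2: issue ADD r0<-Add2 | r0:Add2,r1:9,r2:Add1,r3:6,r4:5
c3: CDB Add1=6; issue SUB r3<-Add1 | r0:Add2,r1:9,r2:6,r3:Add1,r4:5
c4: CDB Add2=13; issue ADD r4<-Add2 | r0:13,r1:9,r2:6,r3:Add1,r4:Add2
c5: CDB Add1=-1; issue MUL r2<-Mul1 | r0:13,r1:9,r2:Mul1,r3:-1,r4:Add2
c6: issue ADD r2<-Add1 | r0:13,r1:9,r2:Add1,r3:-1,r4:Add2
c7: CDB Add2=8; issue ADD r4<-Add2 | r0:13,r1:9,r2:Add1,r3:-1,r4:Add2
c8: issue MUL r0<-Mul2 | r0:Mul2,r1:9,r2:Add1,r3:-1,r4:Add2
c9: CDB Add2=17; stall | r0:Mul2,r1:9,r2:Add1,r3:-1,r4:17
c10: CDB Mul1=54; issue MUL r0<-Mul1 | r0:Mul1,r1:9,r2:Add1,r3:-1,r4:17
c11: - | r0:Mul1,r1:9,r2:Add1,r3:-1,r4:17
c12: CDB Add1=63 | r0:Mul1,r1:9,r2:63,r3:-1,r4:17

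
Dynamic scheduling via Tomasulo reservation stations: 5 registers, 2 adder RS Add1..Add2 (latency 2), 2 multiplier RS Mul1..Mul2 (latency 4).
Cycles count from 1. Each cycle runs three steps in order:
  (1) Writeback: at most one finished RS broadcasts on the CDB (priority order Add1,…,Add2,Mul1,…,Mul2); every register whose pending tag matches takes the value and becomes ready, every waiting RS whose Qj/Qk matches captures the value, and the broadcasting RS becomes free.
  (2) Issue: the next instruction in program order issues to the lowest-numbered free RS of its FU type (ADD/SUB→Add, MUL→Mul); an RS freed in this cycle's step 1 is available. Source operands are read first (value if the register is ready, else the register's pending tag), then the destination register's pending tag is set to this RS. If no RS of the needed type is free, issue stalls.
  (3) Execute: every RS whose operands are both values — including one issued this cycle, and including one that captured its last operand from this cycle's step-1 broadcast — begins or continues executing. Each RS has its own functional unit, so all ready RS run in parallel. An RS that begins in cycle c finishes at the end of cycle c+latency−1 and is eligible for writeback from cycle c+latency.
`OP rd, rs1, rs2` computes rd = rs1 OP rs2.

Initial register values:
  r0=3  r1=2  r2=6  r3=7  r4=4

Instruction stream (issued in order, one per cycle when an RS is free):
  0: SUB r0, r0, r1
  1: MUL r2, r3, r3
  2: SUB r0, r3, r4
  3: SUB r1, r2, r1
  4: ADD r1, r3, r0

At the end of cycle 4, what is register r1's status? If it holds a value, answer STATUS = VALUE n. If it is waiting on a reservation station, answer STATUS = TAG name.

cycle 1: issue SUB r0<-Add1 // r0:Add1,r1:2,r2:6,r3:7,r4:4
cycle 2: issue MUL r2<-Mul1 // r0:Add1,r1:2,r2:Mul1,r3:7,r4:4
cycle 3: CDB Add1=1; issue SUB r0<-Add1 // r0:Add1,r1:2,r2:Mul1,r3:7,r4:4
cycle 4: issue SUB r1<-Add2 // r0:Add1,r1:Add2,r2:Mul1,r3:7,r4:4

STATUS = TAG Add2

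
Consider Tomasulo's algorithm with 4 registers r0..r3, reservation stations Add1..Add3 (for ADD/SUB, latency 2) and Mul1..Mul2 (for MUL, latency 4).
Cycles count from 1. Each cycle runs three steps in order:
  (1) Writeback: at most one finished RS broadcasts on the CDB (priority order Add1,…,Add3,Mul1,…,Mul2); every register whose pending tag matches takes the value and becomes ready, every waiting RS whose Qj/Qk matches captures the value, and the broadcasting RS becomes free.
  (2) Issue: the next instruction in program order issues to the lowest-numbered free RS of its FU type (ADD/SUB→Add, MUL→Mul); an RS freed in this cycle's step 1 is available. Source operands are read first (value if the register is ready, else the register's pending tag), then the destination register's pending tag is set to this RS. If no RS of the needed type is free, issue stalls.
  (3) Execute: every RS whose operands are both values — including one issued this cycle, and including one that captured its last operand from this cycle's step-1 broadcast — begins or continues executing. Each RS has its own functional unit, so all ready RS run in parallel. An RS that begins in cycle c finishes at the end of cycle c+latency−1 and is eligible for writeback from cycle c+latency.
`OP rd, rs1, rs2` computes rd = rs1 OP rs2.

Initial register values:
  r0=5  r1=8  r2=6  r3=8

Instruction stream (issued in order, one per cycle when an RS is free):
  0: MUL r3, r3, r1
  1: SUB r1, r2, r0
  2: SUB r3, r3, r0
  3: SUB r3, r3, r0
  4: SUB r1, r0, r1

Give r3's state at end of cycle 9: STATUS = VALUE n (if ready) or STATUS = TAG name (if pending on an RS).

cycle 1: issue MUL r3<-Mul1 // r0:5,r1:8,r2:6,r3:Mul1
cycle 2: issue SUB r1<-Add1 // r0:5,r1:Add1,r2:6,r3:Mul1
cycle 3: issue SUB r3<-Add2 // r0:5,r1:Add1,r2:6,r3:Add2
cycle 4: CDB Add1=1; issue SUB r3<-Add1 // r0:5,r1:1,r2:6,r3:Add1
cycle 5: CDB Mul1=64; issue SUB r1<-Add3 // r0:5,r1:Add3,r2:6,r3:Add1
cycle 6: - // r0:5,r1:Add3,r2:6,r3:Add1
cycle 7: CDB Add2=59 // r0:5,r1:Add3,r2:6,r3:Add1
cycle 8: CDB Add3=4 // r0:5,r1:4,r2:6,r3:Add1
cycle 9: CDB Add1=54 // r0:5,r1:4,r2:6,r3:54

STATUS = VALUE 54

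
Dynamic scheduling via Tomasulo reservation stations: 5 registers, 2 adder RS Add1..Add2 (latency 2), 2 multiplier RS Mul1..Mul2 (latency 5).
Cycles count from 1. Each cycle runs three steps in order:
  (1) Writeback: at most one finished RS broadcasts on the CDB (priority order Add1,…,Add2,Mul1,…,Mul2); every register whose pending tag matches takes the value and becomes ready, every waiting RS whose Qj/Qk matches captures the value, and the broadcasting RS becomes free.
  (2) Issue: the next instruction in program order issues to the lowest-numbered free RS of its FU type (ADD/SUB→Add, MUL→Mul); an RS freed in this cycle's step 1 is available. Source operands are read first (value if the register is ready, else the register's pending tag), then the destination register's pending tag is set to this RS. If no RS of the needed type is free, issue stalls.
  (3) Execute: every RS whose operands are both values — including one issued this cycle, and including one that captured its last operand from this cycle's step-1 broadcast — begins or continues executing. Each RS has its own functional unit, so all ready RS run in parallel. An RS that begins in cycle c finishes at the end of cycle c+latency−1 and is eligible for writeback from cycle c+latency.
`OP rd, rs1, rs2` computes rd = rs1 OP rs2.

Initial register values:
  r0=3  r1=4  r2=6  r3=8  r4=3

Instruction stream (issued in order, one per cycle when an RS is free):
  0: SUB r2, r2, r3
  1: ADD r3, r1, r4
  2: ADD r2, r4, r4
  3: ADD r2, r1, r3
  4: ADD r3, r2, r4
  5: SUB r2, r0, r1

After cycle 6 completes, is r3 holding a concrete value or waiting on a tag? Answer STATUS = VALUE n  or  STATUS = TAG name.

  c1: issue SUB r2<-Add1  regs: r0:3,r1:4,r2:Add1,r3:8,r4:3
  c2: issue ADD r3<-Add2  regs: r0:3,r1:4,r2:Add1,r3:Add2,r4:3
  c3: CDB Add1=-2; issue ADD r2<-Add1  regs: r0:3,r1:4,r2:Add1,r3:Add2,r4:3
  c4: CDB Add2=7; issue ADD r2<-Add2  regs: r0:3,r1:4,r2:Add2,r3:7,r4:3
  c5: CDB Add1=6; issue ADD r3<-Add1  regs: r0:3,r1:4,r2:Add2,r3:Add1,r4:3
  c6: CDB Add2=11; issue SUB r2<-Add2  regs: r0:3,r1:4,r2:Add2,r3:Add1,r4:3

STATUS = TAG Add1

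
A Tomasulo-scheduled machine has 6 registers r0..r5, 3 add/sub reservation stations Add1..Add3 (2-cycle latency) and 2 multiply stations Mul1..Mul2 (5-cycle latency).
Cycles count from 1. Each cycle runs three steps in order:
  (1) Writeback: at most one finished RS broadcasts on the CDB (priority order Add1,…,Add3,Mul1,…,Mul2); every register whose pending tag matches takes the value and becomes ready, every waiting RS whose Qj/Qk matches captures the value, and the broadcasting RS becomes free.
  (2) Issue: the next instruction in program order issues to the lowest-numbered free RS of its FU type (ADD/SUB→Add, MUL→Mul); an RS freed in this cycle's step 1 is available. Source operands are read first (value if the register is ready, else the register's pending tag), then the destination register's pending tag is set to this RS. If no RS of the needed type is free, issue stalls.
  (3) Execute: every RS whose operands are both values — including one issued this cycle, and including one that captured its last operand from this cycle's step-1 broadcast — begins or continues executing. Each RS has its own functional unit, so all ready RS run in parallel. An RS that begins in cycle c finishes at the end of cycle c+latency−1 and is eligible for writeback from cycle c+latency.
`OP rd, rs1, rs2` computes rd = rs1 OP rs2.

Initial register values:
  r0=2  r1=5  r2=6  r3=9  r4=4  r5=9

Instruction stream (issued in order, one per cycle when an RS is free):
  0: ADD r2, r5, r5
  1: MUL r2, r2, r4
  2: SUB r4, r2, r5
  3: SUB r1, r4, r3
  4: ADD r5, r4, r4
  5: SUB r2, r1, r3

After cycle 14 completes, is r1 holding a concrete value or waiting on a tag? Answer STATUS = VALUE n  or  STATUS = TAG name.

STATUS = VALUE 54

cycle 1: issue ADD r2<-Add1 // r0:2,r1:5,r2:Add1,r3:9,r4:4,r5:9
cycle 2: issue MUL r2<-Mul1 // r0:2,r1:5,r2:Mul1,r3:9,r4:4,r5:9
cycle 3: CDB Add1=18; issue SUB r4<-Add1 // r0:2,r1:5,r2:Mul1,r3:9,r4:Add1,r5:9
cycle 4: issue SUB r1<-Add2 // r0:2,r1:Add2,r2:Mul1,r3:9,r4:Add1,r5:9
cycle 5: issue ADD r5<-Add3 // r0:2,r1:Add2,r2:Mul1,r3:9,r4:Add1,r5:Add3
cycle 6: stall // r0:2,r1:Add2,r2:Mul1,r3:9,r4:Add1,r5:Add3
cycle 7: stall // r0:2,r1:Add2,r2:Mul1,r3:9,r4:Add1,r5:Add3
cycle 8: CDB Mul1=72; stall // r0:2,r1:Add2,r2:72,r3:9,r4:Add1,r5:Add3
cycle 9: stall // r0:2,r1:Add2,r2:72,r3:9,r4:Add1,r5:Add3
cycle 10: CDB Add1=63; issue SUB r2<-Add1 // r0:2,r1:Add2,r2:Add1,r3:9,r4:63,r5:Add3
cycle 11: - // r0:2,r1:Add2,r2:Add1,r3:9,r4:63,r5:Add3
cycle 12: CDB Add2=54 // r0:2,r1:54,r2:Add1,r3:9,r4:63,r5:Add3
cycle 13: CDB Add3=126 // r0:2,r1:54,r2:Add1,r3:9,r4:63,r5:126
cycle 14: CDB Add1=45 // r0:2,r1:54,r2:45,r3:9,r4:63,r5:126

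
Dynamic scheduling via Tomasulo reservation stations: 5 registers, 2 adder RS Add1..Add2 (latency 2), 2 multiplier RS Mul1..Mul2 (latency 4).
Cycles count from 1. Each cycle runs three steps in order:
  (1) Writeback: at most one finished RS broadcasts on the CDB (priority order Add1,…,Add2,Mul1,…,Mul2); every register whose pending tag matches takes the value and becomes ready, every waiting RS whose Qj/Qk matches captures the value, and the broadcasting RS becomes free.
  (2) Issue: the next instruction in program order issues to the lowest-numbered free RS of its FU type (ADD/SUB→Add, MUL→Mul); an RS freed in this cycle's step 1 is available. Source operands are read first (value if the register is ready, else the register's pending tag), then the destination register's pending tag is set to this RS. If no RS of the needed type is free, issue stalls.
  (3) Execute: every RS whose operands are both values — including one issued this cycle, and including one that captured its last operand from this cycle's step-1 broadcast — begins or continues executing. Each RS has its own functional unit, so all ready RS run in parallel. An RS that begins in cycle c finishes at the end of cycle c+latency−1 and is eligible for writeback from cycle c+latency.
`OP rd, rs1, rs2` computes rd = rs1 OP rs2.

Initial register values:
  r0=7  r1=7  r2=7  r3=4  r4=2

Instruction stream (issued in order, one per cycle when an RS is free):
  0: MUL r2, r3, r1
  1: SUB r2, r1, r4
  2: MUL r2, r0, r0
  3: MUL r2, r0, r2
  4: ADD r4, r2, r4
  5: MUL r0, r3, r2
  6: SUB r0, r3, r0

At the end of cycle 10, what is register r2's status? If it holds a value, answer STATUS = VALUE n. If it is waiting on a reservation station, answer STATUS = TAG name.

  c1: issue MUL r2<-Mul1  regs: r0:7,r1:7,r2:Mul1,r3:4,r4:2
  c2: issue SUB r2<-Add1  regs: r0:7,r1:7,r2:Add1,r3:4,r4:2
  c3: issue MUL r2<-Mul2  regs: r0:7,r1:7,r2:Mul2,r3:4,r4:2
  c4: CDB Add1=5; stall  regs: r0:7,r1:7,r2:Mul2,r3:4,r4:2
  c5: CDB Mul1=28; issue MUL r2<-Mul1  regs: r0:7,r1:7,r2:Mul1,r3:4,r4:2
  c6: issue ADD r4<-Add1  regs: r0:7,r1:7,r2:Mul1,r3:4,r4:Add1
  c7: CDB Mul2=49; issue MUL r0<-Mul2  regs: r0:Mul2,r1:7,r2:Mul1,r3:4,r4:Add1
  c8: issue SUB r0<-Add2  regs: r0:Add2,r1:7,r2:Mul1,r3:4,r4:Add1
  c9: -  regs: r0:Add2,r1:7,r2:Mul1,r3:4,r4:Add1
  c10: -  regs: r0:Add2,r1:7,r2:Mul1,r3:4,r4:Add1

STATUS = TAG Mul1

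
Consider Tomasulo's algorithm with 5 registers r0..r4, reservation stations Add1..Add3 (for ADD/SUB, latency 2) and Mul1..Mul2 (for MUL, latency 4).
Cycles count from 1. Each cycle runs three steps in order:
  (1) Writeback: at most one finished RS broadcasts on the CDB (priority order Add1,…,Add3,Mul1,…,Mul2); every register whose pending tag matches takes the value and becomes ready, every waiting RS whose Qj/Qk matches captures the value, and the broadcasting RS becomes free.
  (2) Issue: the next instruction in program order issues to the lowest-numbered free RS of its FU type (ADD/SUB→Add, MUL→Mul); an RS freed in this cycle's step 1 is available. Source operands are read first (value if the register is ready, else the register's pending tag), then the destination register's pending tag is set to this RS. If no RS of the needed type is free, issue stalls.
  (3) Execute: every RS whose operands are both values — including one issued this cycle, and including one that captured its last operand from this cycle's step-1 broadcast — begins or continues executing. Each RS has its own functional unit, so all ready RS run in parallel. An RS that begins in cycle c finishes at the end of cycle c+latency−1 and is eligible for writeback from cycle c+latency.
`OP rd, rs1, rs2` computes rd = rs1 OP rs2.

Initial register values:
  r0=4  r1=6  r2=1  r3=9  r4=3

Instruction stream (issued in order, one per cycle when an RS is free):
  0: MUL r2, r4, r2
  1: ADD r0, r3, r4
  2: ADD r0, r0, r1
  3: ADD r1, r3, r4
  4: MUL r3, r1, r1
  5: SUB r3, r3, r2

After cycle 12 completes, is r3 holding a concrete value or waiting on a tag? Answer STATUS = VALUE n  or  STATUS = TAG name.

STATUS = VALUE 141

cycle 1: issue MUL r2<-Mul1 // r0:4,r1:6,r2:Mul1,r3:9,r4:3
cycle 2: issue ADD r0<-Add1 // r0:Add1,r1:6,r2:Mul1,r3:9,r4:3
cycle 3: issue ADD r0<-Add2 // r0:Add2,r1:6,r2:Mul1,r3:9,r4:3
cycle 4: CDB Add1=12; issue ADD r1<-Add1 // r0:Add2,r1:Add1,r2:Mul1,r3:9,r4:3
cycle 5: CDB Mul1=3; issue MUL r3<-Mul1 // r0:Add2,r1:Add1,r2:3,r3:Mul1,r4:3
cycle 6: CDB Add1=12; issue SUB r3<-Add1 // r0:Add2,r1:12,r2:3,r3:Add1,r4:3
cycle 7: CDB Add2=18 // r0:18,r1:12,r2:3,r3:Add1,r4:3
cycle 8: - // r0:18,r1:12,r2:3,r3:Add1,r4:3
cycle 9: - // r0:18,r1:12,r2:3,r3:Add1,r4:3
cycle 10: CDB Mul1=144 // r0:18,r1:12,r2:3,r3:Add1,r4:3
cycle 11: - // r0:18,r1:12,r2:3,r3:Add1,r4:3
cycle 12: CDB Add1=141 // r0:18,r1:12,r2:3,r3:141,r4:3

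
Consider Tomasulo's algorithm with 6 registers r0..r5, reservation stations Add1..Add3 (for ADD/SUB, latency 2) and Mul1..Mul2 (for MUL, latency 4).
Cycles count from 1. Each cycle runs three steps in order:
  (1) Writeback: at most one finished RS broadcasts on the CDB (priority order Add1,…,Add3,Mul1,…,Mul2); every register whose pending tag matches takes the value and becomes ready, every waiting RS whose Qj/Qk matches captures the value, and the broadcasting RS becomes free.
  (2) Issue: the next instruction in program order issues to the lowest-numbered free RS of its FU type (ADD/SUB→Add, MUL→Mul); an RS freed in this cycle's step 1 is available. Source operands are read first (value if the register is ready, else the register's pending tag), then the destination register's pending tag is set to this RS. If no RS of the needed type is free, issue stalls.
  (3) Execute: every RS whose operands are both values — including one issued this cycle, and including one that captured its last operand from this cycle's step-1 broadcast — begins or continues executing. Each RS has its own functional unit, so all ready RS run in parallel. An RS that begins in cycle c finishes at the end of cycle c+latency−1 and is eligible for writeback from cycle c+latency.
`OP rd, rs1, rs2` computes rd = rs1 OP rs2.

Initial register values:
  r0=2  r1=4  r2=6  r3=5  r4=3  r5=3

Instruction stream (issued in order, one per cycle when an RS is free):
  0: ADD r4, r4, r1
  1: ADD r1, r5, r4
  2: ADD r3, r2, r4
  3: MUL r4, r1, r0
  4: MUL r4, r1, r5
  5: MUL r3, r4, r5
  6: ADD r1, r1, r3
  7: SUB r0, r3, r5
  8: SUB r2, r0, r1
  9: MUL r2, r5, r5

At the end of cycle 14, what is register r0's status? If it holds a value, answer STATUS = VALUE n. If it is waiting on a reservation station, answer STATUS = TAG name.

STATUS = TAG Add2

cycle 1: issue ADD r4<-Add1 // r0:2,r1:4,r2:6,r3:5,r4:Add1,r5:3
cycle 2: issue ADD r1<-Add2 // r0:2,r1:Add2,r2:6,r3:5,r4:Add1,r5:3
cycle 3: CDB Add1=7; issue ADD r3<-Add1 // r0:2,r1:Add2,r2:6,r3:Add1,r4:7,r5:3
cycle 4: issue MUL r4<-Mul1 // r0:2,r1:Add2,r2:6,r3:Add1,r4:Mul1,r5:3
cycle 5: CDB Add1=13; issue MUL r4<-Mul2 // r0:2,r1:Add2,r2:6,r3:13,r4:Mul2,r5:3
cycle 6: CDB Add2=10; stall // r0:2,r1:10,r2:6,r3:13,r4:Mul2,r5:3
cycle 7: stall // r0:2,r1:10,r2:6,r3:13,r4:Mul2,r5:3
cycle 8: stall // r0:2,r1:10,r2:6,r3:13,r4:Mul2,r5:3
cycle 9: stall // r0:2,r1:10,r2:6,r3:13,r4:Mul2,r5:3
cycle 10: CDB Mul1=20; issue MUL r3<-Mul1 // r0:2,r1:10,r2:6,r3:Mul1,r4:Mul2,r5:3
cycle 11: CDB Mul2=30; issue ADD r1<-Add1 // r0:2,r1:Add1,r2:6,r3:Mul1,r4:30,r5:3
cycle 12: issue SUB r0<-Add2 // r0:Add2,r1:Add1,r2:6,r3:Mul1,r4:30,r5:3
cycle 13: issue SUB r2<-Add3 // r0:Add2,r1:Add1,r2:Add3,r3:Mul1,r4:30,r5:3
cycle 14: issue MUL r2<-Mul2 // r0:Add2,r1:Add1,r2:Mul2,r3:Mul1,r4:30,r5:3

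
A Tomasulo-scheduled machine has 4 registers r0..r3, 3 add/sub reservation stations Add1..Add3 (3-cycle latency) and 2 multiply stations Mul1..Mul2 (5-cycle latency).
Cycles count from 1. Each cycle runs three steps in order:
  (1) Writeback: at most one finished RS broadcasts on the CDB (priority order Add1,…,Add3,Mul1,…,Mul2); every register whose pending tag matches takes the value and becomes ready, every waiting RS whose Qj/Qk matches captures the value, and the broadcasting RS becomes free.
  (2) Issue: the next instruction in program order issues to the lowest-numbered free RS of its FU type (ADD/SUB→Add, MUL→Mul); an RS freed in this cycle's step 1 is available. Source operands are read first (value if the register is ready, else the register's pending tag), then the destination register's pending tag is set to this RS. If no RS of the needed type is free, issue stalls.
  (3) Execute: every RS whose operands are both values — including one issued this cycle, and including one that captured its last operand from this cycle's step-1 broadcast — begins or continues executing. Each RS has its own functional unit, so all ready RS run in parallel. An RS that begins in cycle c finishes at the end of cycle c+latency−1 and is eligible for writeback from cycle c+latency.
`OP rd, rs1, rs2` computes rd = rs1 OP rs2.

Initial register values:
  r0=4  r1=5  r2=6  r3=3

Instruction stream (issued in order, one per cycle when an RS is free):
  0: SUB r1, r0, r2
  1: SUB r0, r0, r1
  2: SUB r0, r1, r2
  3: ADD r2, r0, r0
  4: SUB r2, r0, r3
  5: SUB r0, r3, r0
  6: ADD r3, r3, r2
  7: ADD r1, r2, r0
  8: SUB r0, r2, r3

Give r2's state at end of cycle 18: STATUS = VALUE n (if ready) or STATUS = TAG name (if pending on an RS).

cycle 1: issue SUB r1<-Add1 // r0:4,r1:Add1,r2:6,r3:3
cycle 2: issue SUB r0<-Add2 // r0:Add2,r1:Add1,r2:6,r3:3
cycle 3: issue SUB r0<-Add3 // r0:Add3,r1:Add1,r2:6,r3:3
cycle 4: CDB Add1=-2; issue ADD r2<-Add1 // r0:Add3,r1:-2,r2:Add1,r3:3
cycle 5: stall // r0:Add3,r1:-2,r2:Add1,r3:3
cycle 6: stall // r0:Add3,r1:-2,r2:Add1,r3:3
cycle 7: CDB Add2=6; issue SUB r2<-Add2 // r0:Add3,r1:-2,r2:Add2,r3:3
cycle 8: CDB Add3=-8; issue SUB r0<-Add3 // r0:Add3,r1:-2,r2:Add2,r3:3
cycle 9: stall // r0:Add3,r1:-2,r2:Add2,r3:3
cycle 10: stall // r0:Add3,r1:-2,r2:Add2,r3:3
cycle 11: CDB Add1=-16; issue ADD r3<-Add1 // r0:Add3,r1:-2,r2:Add2,r3:Add1
cycle 12: CDB Add2=-11; issue ADD r1<-Add2 // r0:Add3,r1:Add2,r2:-11,r3:Add1
cycle 13: CDB Add3=11; issue SUB r0<-Add3 // r0:Add3,r1:Add2,r2:-11,r3:Add1
cycle 14: - // r0:Add3,r1:Add2,r2:-11,r3:Add1
cycle 15: CDB Add1=-8 // r0:Add3,r1:Add2,r2:-11,r3:-8
cycle 16: CDB Add2=0 // r0:Add3,r1:0,r2:-11,r3:-8
cycle 17: - // r0:Add3,r1:0,r2:-11,r3:-8
cycle 18: CDB Add3=-3 // r0:-3,r1:0,r2:-11,r3:-8

STATUS = VALUE -11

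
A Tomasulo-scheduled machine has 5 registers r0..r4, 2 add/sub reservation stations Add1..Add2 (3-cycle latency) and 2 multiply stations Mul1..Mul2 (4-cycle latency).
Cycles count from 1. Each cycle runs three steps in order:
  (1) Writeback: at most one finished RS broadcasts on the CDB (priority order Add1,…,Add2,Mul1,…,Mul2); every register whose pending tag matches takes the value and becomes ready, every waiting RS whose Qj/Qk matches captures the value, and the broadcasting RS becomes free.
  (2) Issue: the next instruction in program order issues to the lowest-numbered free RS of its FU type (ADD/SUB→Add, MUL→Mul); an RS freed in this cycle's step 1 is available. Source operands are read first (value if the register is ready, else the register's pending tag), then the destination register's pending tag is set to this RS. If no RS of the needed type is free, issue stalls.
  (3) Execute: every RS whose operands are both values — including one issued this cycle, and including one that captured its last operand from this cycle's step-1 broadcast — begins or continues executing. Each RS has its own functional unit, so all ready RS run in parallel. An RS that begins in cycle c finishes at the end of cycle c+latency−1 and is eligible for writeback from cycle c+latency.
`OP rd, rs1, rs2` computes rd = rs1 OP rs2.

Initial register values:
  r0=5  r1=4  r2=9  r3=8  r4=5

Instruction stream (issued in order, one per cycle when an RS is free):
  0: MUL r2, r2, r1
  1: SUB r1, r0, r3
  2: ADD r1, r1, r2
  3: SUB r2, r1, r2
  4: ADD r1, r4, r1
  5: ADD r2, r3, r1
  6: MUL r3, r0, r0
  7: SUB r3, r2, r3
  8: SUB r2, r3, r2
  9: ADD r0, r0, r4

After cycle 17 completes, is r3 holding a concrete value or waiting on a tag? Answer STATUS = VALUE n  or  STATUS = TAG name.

  c1: issue MUL r2<-Mul1  regs: r0:5,r1:4,r2:Mul1,r3:8,r4:5
  c2: issue SUB r1<-Add1  regs: r0:5,r1:Add1,r2:Mul1,r3:8,r4:5
  c3: issue ADD r1<-Add2  regs: r0:5,r1:Add2,r2:Mul1,r3:8,r4:5
  c4: stall  regs: r0:5,r1:Add2,r2:Mul1,r3:8,r4:5
  c5: CDB Add1=-3; issue SUB r2<-Add1  regs: r0:5,r1:Add2,r2:Add1,r3:8,r4:5
  c6: CDB Mul1=36; stall  regs: r0:5,r1:Add2,r2:Add1,r3:8,r4:5
  c7: stall  regs: r0:5,r1:Add2,r2:Add1,r3:8,r4:5
  c8: stall  regs: r0:5,r1:Add2,r2:Add1,r3:8,r4:5
  c9: CDB Add2=33; issue ADD r1<-Add2  regs: r0:5,r1:Add2,r2:Add1,r3:8,r4:5
  c10: stall  regs: r0:5,r1:Add2,r2:Add1,r3:8,r4:5
  c11: stall  regs: r0:5,r1:Add2,r2:Add1,r3:8,r4:5
  c12: CDB Add1=-3; issue ADD r2<-Add1  regs: r0:5,r1:Add2,r2:Add1,r3:8,r4:5
  c13: CDB Add2=38; issue MUL r3<-Mul1  regs: r0:5,r1:38,r2:Add1,r3:Mul1,r4:5
  c14: issue SUB r3<-Add2  regs: r0:5,r1:38,r2:Add1,r3:Add2,r4:5
  c15: stall  regs: r0:5,r1:38,r2:Add1,r3:Add2,r4:5
  c16: CDB Add1=46; issue SUB r2<-Add1  regs: r0:5,r1:38,r2:Add1,r3:Add2,r4:5
  c17: CDB Mul1=25; stall  regs: r0:5,r1:38,r2:Add1,r3:Add2,r4:5

STATUS = TAG Add2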